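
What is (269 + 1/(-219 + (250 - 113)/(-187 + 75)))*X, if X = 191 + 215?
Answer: 2693717838/24665 ≈ 1.0921e+5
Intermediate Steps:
X = 406
(269 + 1/(-219 + (250 - 113)/(-187 + 75)))*X = (269 + 1/(-219 + (250 - 113)/(-187 + 75)))*406 = (269 + 1/(-219 + 137/(-112)))*406 = (269 + 1/(-219 + 137*(-1/112)))*406 = (269 + 1/(-219 - 137/112))*406 = (269 + 1/(-24665/112))*406 = (269 - 112/24665)*406 = (6634773/24665)*406 = 2693717838/24665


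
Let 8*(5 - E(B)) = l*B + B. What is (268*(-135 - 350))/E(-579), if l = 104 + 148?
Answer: -1039840/146527 ≈ -7.0966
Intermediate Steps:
l = 252
E(B) = 5 - 253*B/8 (E(B) = 5 - (252*B + B)/8 = 5 - 253*B/8)
(268*(-135 - 350))/E(-579) = (268*(-135 - 350))/(5 - 253/8*(-579)) = (268*(-485))/(5 + 146487/8) = -129980/146527/8 = -129980*8/146527 = -1039840/146527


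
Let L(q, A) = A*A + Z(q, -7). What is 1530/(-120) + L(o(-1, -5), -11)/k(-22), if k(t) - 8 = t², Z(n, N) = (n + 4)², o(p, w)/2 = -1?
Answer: -1537/123 ≈ -12.496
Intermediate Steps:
o(p, w) = -2 (o(p, w) = 2*(-1) = -2)
Z(n, N) = (4 + n)²
k(t) = 8 + t²
L(q, A) = A² + (4 + q)² (L(q, A) = A*A + (4 + q)² = A² + (4 + q)²)
1530/(-120) + L(o(-1, -5), -11)/k(-22) = 1530/(-120) + ((-11)² + (4 - 2)²)/(8 + (-22)²) = 1530*(-1/120) + (121 + 2²)/(8 + 484) = -51/4 + (121 + 4)/492 = -51/4 + 125*(1/492) = -51/4 + 125/492 = -1537/123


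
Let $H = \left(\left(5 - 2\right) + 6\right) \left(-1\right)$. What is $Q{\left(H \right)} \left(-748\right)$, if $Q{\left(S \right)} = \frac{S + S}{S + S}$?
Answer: $-748$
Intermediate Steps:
$H = -9$ ($H = \left(\left(5 - 2\right) + 6\right) \left(-1\right) = \left(3 + 6\right) \left(-1\right) = 9 \left(-1\right) = -9$)
$Q{\left(S \right)} = 1$ ($Q{\left(S \right)} = \frac{2 S}{2 S} = 2 S \frac{1}{2 S} = 1$)
$Q{\left(H \right)} \left(-748\right) = 1 \left(-748\right) = -748$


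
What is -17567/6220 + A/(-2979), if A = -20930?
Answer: 77852507/18529380 ≈ 4.2016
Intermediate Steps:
-17567/6220 + A/(-2979) = -17567/6220 - 20930/(-2979) = -17567*1/6220 - 20930*(-1/2979) = -17567/6220 + 20930/2979 = 77852507/18529380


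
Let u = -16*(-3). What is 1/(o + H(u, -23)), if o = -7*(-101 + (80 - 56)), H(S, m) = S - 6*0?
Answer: 1/587 ≈ 0.0017036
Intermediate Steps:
u = 48
H(S, m) = S (H(S, m) = S + 0 = S)
o = 539 (o = -7*(-101 + 24) = -7*(-77) = 539)
1/(o + H(u, -23)) = 1/(539 + 48) = 1/587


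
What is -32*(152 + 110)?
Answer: -8384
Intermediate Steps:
-32*(152 + 110) = -32*262 = -8384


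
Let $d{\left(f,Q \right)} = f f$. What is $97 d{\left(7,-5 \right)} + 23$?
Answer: $4776$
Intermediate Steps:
$d{\left(f,Q \right)} = f^{2}$
$97 d{\left(7,-5 \right)} + 23 = 97 \cdot 7^{2} + 23 = 97 \cdot 49 + 23 = 4753 + 23 = 4776$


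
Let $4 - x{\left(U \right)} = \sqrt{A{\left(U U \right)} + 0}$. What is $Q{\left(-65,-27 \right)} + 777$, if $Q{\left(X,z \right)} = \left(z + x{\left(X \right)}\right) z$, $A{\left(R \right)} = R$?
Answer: $3153$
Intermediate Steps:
$x{\left(U \right)} = 4 - \sqrt{U^{2}}$ ($x{\left(U \right)} = 4 - \sqrt{U U + 0} = 4 - \sqrt{U^{2} + 0} = 4 - \sqrt{U^{2}}$)
$Q{\left(X,z \right)} = z \left(4 + z - \sqrt{X^{2}}\right)$ ($Q{\left(X,z \right)} = \left(z - \left(-4 + \sqrt{X^{2}}\right)\right) z = \left(4 + z - \sqrt{X^{2}}\right) z = z \left(4 + z - \sqrt{X^{2}}\right)$)
$Q{\left(-65,-27 \right)} + 777 = - 27 \left(4 - 27 - \sqrt{\left(-65\right)^{2}}\right) + 777 = - 27 \left(4 - 27 - \sqrt{4225}\right) + 777 = - 27 \left(4 - 27 - 65\right) + 777 = \left(-27\right) \left(-88\right) + 777 = 2376 + 777 = 3153$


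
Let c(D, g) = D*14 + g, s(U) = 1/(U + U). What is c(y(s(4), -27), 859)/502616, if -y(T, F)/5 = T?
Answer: 3401/2010464 ≈ 0.0016916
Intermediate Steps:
s(U) = 1/(2*U)
y(T, F) = -5*T
c(D, g) = g + 14*D (c(D, g) = 14*D + g = g + 14*D)
c(y(s(4), -27), 859)/502616 = (859 + 14*(-5/(2*4)))/502616 = (859 + 14*(-5/(2*4)))*(1/502616) = (859 + 14*(-5*⅛))*(1/502616) = (859 + 14*(-5/8))*(1/502616) = (859 - 35/4)*(1/502616) = (3401/4)*(1/502616) = 3401/2010464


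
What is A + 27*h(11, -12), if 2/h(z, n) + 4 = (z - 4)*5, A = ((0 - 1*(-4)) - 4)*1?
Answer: 54/31 ≈ 1.7419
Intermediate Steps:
A = 0 (A = ((0 + 4) - 4)*1 = (4 - 4)*1 = 0*1 = 0)
h(z, n) = 2/(-24 + 5*z) (h(z, n) = 2/(-4 + (z - 4)*5) = 2/(-4 + (-4 + z)*5) = 2/(-4 + (-20 + 5*z)) = 2/(-24 + 5*z))
A + 27*h(11, -12) = 0 + 27*(2/(-24 + 5*11)) = 0 + 27*(2/(-24 + 55)) = 0 + 27*(2/31) = 0 + 54/31 = 54/31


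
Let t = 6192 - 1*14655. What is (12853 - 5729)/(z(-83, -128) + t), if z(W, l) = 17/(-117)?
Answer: -208377/247547 ≈ -0.84177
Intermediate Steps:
z(W, l) = -17/117 (z(W, l) = 17*(-1/117) = -17/117)
t = -8463 (t = 6192 - 14655 = -8463)
(12853 - 5729)/(z(-83, -128) + t) = (12853 - 5729)/(-17/117 - 8463) = 7124/(-990188/117) = 7124*(-117/990188) = -208377/247547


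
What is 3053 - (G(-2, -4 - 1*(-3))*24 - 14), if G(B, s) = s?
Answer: 3091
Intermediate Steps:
3053 - (G(-2, -4 - 1*(-3))*24 - 14) = 3053 - ((-4 - 1*(-3))*24 - 14) = 3053 - ((-4 + 3)*24 - 14) = 3053 - (-1*24 - 14) = 3053 - (-24 - 14) = 3053 - 1*(-38) = 3053 + 38 = 3091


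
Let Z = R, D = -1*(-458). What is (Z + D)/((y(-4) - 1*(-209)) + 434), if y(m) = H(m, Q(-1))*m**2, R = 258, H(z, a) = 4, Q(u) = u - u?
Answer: 716/707 ≈ 1.0127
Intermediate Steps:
Q(u) = 0
D = 458
Z = 258
y(m) = 4*m**2
(Z + D)/((y(-4) - 1*(-209)) + 434) = (258 + 458)/((4*(-4)**2 - 1*(-209)) + 434) = 716/((4*16 + 209) + 434) = 716/((64 + 209) + 434) = 716/(273 + 434) = 716/707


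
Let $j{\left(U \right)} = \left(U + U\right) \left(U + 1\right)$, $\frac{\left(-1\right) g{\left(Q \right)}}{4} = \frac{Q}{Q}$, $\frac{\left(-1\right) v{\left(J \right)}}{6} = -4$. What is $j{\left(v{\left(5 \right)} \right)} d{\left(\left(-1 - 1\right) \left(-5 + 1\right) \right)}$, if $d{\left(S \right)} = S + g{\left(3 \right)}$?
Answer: $4800$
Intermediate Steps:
$v{\left(J \right)} = 24$ ($v{\left(J \right)} = \left(-6\right) \left(-4\right) = 24$)
$g{\left(Q \right)} = -4$ ($g{\left(Q \right)} = - 4 \frac{Q}{Q} = \left(-4\right) 1 = -4$)
$d{\left(S \right)} = -4 + S$ ($d{\left(S \right)} = S - 4 = -4 + S$)
$j{\left(U \right)} = 2 U \left(1 + U\right)$
$j{\left(v{\left(5 \right)} \right)} d{\left(\left(-1 - 1\right) \left(-5 + 1\right) \right)} = 2 \cdot 24 \left(1 + 24\right) \left(-4 + \left(-1 - 1\right) \left(-5 + 1\right)\right) = 2 \cdot 24 \cdot 25 \left(-4 - -8\right) = 1200 \left(-4 + 8\right) = 1200 \cdot 4 = 4800$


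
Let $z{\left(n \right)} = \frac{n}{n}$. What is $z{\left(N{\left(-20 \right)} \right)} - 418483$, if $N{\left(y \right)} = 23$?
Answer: $-418482$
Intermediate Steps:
$z{\left(n \right)} = 1$
$z{\left(N{\left(-20 \right)} \right)} - 418483 = 1 - 418483 = -418482$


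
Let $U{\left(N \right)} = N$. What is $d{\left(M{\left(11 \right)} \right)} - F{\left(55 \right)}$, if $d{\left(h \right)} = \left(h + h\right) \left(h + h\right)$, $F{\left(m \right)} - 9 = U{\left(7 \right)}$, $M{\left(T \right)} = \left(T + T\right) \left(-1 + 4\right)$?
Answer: $17408$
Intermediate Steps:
$M{\left(T \right)} = 6 T$ ($M{\left(T \right)} = 2 T 3 = 6 T$)
$F{\left(m \right)} = 16$ ($F{\left(m \right)} = 9 + 7 = 16$)
$d{\left(h \right)} = 4 h^{2}$ ($d{\left(h \right)} = 2 h 2 h = 4 h^{2}$)
$d{\left(M{\left(11 \right)} \right)} - F{\left(55 \right)} = 4 \left(6 \cdot 11\right)^{2} - 16 = 4 \cdot 66^{2} - 16 = 4 \cdot 4356 - 16 = 17424 - 16 = 17408$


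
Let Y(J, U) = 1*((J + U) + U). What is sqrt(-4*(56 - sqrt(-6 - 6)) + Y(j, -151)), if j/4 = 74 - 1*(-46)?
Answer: sqrt(-46 + 8*I*sqrt(3)) ≈ 1.0104 + 6.8572*I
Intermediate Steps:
j = 480 (j = 4*(74 - 1*(-46)) = 4*(74 + 46) = 4*120 = 480)
Y(J, U) = J + 2*U (Y(J, U) = 1*(J + 2*U) = J + 2*U)
sqrt(-4*(56 - sqrt(-6 - 6)) + Y(j, -151)) = sqrt(-4*(56 - sqrt(-6 - 6)) + (480 + 2*(-151))) = sqrt(-4*(56 - sqrt(-12)) + (480 - 302)) = sqrt(-4*(56 - 2*I*sqrt(3)) + 178) = sqrt((-224 + 8*I*sqrt(3)) + 178) = sqrt(-46 + 8*I*sqrt(3))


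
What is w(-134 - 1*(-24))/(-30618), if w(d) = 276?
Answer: -46/5103 ≈ -0.0090143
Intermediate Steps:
w(-134 - 1*(-24))/(-30618) = 276/(-30618) = 276*(-1/30618) = -46/5103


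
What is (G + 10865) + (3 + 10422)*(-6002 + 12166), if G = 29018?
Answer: 64299583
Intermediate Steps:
(G + 10865) + (3 + 10422)*(-6002 + 12166) = (29018 + 10865) + (3 + 10422)*(-6002 + 12166) = 39883 + 10425*6164 = 39883 + 64259700 = 64299583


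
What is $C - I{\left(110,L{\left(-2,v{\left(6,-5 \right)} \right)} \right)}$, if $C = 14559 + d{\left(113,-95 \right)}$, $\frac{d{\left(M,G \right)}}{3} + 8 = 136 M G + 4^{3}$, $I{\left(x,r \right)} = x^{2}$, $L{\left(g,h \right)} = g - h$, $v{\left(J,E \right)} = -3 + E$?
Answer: $-4377253$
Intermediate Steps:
$d{\left(M,G \right)} = 168 + 408 G M$ ($d{\left(M,G \right)} = -24 + 3 \left(136 M G + 4^{3}\right) = -24 + 3 \left(136 G M + 64\right) = -24 + 3 \left(64 + 136 G M\right) = -24 + \left(192 + 408 G M\right) = 168 + 408 G M$)
$C = -4365153$ ($C = 14559 + \left(168 + 408 \left(-95\right) 113\right) = 14559 + \left(168 - 4379880\right) = 14559 - 4379712 = -4365153$)
$C - I{\left(110,L{\left(-2,v{\left(6,-5 \right)} \right)} \right)} = -4365153 - 110^{2} = -4365153 - 12100 = -4377253$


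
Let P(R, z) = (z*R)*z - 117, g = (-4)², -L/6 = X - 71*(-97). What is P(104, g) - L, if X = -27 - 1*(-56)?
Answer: 68003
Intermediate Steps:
X = 29 (X = -27 + 56 = 29)
L = -41496 (L = -6*(29 - 71*(-97)) = -6*(29 + 6887) = -6*6916 = -41496)
g = 16
P(R, z) = -117 + R*z² (P(R, z) = (R*z)*z - 117 = R*z² - 117 = -117 + R*z²)
P(104, g) - L = (-117 + 104*16²) - 1*(-41496) = (-117 + 104*256) + 41496 = (-117 + 26624) + 41496 = 26507 + 41496 = 68003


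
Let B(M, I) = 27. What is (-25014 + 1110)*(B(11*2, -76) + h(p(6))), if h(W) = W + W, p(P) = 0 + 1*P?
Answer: -932256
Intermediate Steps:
p(P) = P (p(P) = 0 + P = P)
h(W) = 2*W
(-25014 + 1110)*(B(11*2, -76) + h(p(6))) = (-25014 + 1110)*(27 + 2*6) = -23904*(27 + 12) = -23904*39 = -932256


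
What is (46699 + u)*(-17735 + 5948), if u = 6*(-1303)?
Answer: -458290347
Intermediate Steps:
u = -7818
(46699 + u)*(-17735 + 5948) = (46699 - 7818)*(-17735 + 5948) = 38881*(-11787) = -458290347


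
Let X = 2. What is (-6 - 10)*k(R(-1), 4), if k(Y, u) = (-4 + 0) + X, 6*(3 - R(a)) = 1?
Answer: 32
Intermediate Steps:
R(a) = 17/6 (R(a) = 3 - 1/6*1 = 3 - 1/6 = 17/6)
k(Y, u) = -2 (k(Y, u) = (-4 + 0) + 2 = -4 + 2 = -2)
(-6 - 10)*k(R(-1), 4) = (-6 - 10)*(-2) = -16*(-2) = 32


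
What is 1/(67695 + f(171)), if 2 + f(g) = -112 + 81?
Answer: 1/67662 ≈ 1.4779e-5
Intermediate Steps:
f(g) = -33 (f(g) = -2 + (-112 + 81) = -2 - 31 = -33)
1/(67695 + f(171)) = 1/(67695 - 33) = 1/67662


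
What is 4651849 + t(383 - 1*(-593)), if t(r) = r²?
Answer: 5604425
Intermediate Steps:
4651849 + t(383 - 1*(-593)) = 4651849 + (383 - 1*(-593))² = 4651849 + (383 + 593)² = 4651849 + 976² = 4651849 + 952576 = 5604425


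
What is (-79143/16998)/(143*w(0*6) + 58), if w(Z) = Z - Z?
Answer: -26381/328628 ≈ -0.080276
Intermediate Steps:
w(Z) = 0
(-79143/16998)/(143*w(0*6) + 58) = (-79143/16998)/(143*0 + 58) = (-79143*1/16998)/(0 + 58) = -26381/5666/58 = -26381/5666*1/58 = -26381/328628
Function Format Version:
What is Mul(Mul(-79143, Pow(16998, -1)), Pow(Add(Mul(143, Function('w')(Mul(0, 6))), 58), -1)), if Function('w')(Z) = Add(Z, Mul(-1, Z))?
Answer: Rational(-26381, 328628) ≈ -0.080276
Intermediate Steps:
Function('w')(Z) = 0
Mul(Mul(-79143, Pow(16998, -1)), Pow(Add(Mul(143, Function('w')(Mul(0, 6))), 58), -1)) = Mul(Mul(-79143, Pow(16998, -1)), Pow(Add(Mul(143, 0), 58), -1)) = Mul(Mul(-79143, Rational(1, 16998)), Pow(Add(0, 58), -1)) = Mul(Rational(-26381, 5666), Pow(58, -1)) = Mul(Rational(-26381, 5666), Rational(1, 58)) = Rational(-26381, 328628)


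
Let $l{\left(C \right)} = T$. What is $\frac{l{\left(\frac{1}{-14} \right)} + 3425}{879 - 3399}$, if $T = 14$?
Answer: $- \frac{3439}{2520} \approx -1.3647$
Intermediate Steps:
$l{\left(C \right)} = 14$
$\frac{l{\left(\frac{1}{-14} \right)} + 3425}{879 - 3399} = \frac{14 + 3425}{879 - 3399} = \frac{3439}{-2520} = 3439 \left(- \frac{1}{2520}\right) = - \frac{3439}{2520}$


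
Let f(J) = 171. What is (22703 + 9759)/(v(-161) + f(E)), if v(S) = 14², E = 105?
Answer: 32462/367 ≈ 88.452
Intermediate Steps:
v(S) = 196
(22703 + 9759)/(v(-161) + f(E)) = (22703 + 9759)/(196 + 171) = 32462/367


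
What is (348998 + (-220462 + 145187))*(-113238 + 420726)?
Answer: 84166537824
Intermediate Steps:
(348998 + (-220462 + 145187))*(-113238 + 420726) = (348998 - 75275)*307488 = 273723*307488 = 84166537824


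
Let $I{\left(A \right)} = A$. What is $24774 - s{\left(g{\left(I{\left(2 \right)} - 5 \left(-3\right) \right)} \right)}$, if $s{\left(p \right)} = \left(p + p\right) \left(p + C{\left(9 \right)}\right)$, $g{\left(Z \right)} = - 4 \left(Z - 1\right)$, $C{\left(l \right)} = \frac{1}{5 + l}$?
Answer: $\frac{116138}{7} \approx 16591.0$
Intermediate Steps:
$g{\left(Z \right)} = 4 - 4 Z$ ($g{\left(Z \right)} = - 4 \left(-1 + Z\right) = 4 - 4 Z$)
$s{\left(p \right)} = 2 p \left(\frac{1}{14} + p\right)$ ($s{\left(p \right)} = \left(p + p\right) \left(p + \frac{1}{5 + 9}\right) = 2 p \left(p + \frac{1}{14}\right) = 2 p \left(\frac{1}{14} + p\right)$)
$24774 - s{\left(g{\left(I{\left(2 \right)} - 5 \left(-3\right) \right)} \right)} = 24774 - \frac{\left(4 - 4 \left(2 - 5 \left(-3\right)\right)\right) \left(1 + 14 \left(4 - 4 \left(2 - 5 \left(-3\right)\right)\right)\right)}{7} = 24774 - \frac{\left(4 - 4 \left(2 - -15\right)\right) \left(1 + 14 \left(4 - 4 \left(2 - -15\right)\right)\right)}{7} = 24774 - \frac{\left(4 - 4 \left(2 + 15\right)\right) \left(1 + 14 \left(4 - 4 \left(2 + 15\right)\right)\right)}{7} = 24774 - \frac{\left(4 - 68\right) \left(1 + 14 \left(4 - 68\right)\right)}{7} = 24774 - \frac{1}{7} \left(-64\right) \left(1 + 14 \left(-64\right)\right) = 24774 - \frac{1}{7} \left(-64\right) \left(1 - 896\right) = 24774 - \frac{1}{7} \left(-64\right) \left(-895\right) = 24774 - \frac{57280}{7} = \frac{116138}{7}$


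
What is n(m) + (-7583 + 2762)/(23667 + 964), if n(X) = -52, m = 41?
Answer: -1285633/24631 ≈ -52.196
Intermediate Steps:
n(m) + (-7583 + 2762)/(23667 + 964) = -52 + (-7583 + 2762)/(23667 + 964) = -52 - 4821/24631 = -1285633/24631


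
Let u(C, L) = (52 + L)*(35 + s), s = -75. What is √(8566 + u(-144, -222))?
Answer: √15366 ≈ 123.96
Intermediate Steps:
u(C, L) = -2080 - 40*L (u(C, L) = (52 + L)*(35 - 75) = (52 + L)*(-40) = -2080 - 40*L)
√(8566 + u(-144, -222)) = √(8566 + (-2080 - 40*(-222))) = √(8566 + (-2080 + 8880)) = √(8566 + 6800) = √15366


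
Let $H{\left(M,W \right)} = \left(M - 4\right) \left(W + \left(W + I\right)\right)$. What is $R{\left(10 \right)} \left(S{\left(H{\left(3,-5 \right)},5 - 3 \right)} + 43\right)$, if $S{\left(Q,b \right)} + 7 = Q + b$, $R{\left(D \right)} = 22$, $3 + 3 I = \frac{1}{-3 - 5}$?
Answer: $\frac{12947}{12} \approx 1078.9$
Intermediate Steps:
$I = - \frac{25}{24}$ ($I = -1 + \frac{1}{3 \left(-3 - 5\right)} = -1 + \frac{1}{3 \left(-8\right)} = -1 + \frac{1}{3} \left(- \frac{1}{8}\right) = -1 - \frac{1}{24} = - \frac{25}{24} \approx -1.0417$)
$H{\left(M,W \right)} = \left(-4 + M\right) \left(- \frac{25}{24} + 2 W\right)$ ($H{\left(M,W \right)} = \left(M - 4\right) \left(W + \left(W - \frac{25}{24}\right)\right) = \left(-4 + M\right) \left(W + \left(- \frac{25}{24} + W\right)\right) = \left(-4 + M\right) \left(- \frac{25}{24} + 2 W\right)$)
$S{\left(Q,b \right)} = -7 + Q + b$ ($S{\left(Q,b \right)} = -7 + \left(Q + b\right) = -7 + Q + b$)
$R{\left(10 \right)} \left(S{\left(H{\left(3,-5 \right)},5 - 3 \right)} + 43\right) = 22 \left(\left(-7 + \left(\frac{25}{6} - -40 - \frac{25}{8} + 2 \cdot 3 \left(-5\right)\right) + \left(5 - 3\right)\right) + 43\right) = 22 \left(\left(-7 + \left(\frac{25}{6} + 40 - \frac{25}{8} - 30\right) + 2\right) + 43\right) = 22 \left(\left(-7 + \frac{265}{24} + 2\right) + 43\right) = 22 \left(\frac{145}{24} + 43\right) = 22 \cdot \frac{1177}{24} = \frac{12947}{12}$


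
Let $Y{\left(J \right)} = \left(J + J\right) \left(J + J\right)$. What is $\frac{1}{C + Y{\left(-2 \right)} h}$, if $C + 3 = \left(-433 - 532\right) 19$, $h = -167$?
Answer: $- \frac{1}{21010} \approx -4.7596 \cdot 10^{-5}$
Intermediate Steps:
$Y{\left(J \right)} = 4 J^{2}$ ($Y{\left(J \right)} = 2 J 2 J = 4 J^{2}$)
$C = -18338$ ($C = -3 + \left(-433 - 532\right) 19 = -3 - 18335 = -18338$)
$\frac{1}{C + Y{\left(-2 \right)} h} = \frac{1}{-18338 + 4 \left(-2\right)^{2} \left(-167\right)} = \frac{1}{-18338 + 4 \cdot 4 \left(-167\right)} = \frac{1}{-18338 + 16 \left(-167\right)} = \frac{1}{-18338 - 2672} = \frac{1}{-21010} = - \frac{1}{21010}$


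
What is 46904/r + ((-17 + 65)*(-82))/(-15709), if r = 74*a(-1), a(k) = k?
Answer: -368261836/581233 ≈ -633.59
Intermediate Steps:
r = -74 (r = 74*(-1) = -74)
46904/r + ((-17 + 65)*(-82))/(-15709) = 46904/(-74) + ((-17 + 65)*(-82))/(-15709) = 46904*(-1/74) + (48*(-82))*(-1/15709) = -23452/37 - 3936*(-1/15709) = -23452/37 + 3936/15709 = -368261836/581233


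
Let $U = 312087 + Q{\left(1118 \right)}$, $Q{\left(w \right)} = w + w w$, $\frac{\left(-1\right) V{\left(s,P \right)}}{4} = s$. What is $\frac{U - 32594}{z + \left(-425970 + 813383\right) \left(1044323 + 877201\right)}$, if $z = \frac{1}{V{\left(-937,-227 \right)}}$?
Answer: $\frac{5736445180}{2790098818540177} \approx 2.056 \cdot 10^{-6}$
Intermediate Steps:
$V{\left(s,P \right)} = - 4 s$
$Q{\left(w \right)} = w + w^{2}$
$z = \frac{1}{3748}$ ($z = \frac{1}{\left(-4\right) \left(-937\right)} = \frac{1}{3748} \approx 0.00026681$)
$U = 1563129$ ($U = 312087 + 1118 \left(1 + 1118\right) = 312087 + 1118 \cdot 1119 = 312087 + 1251042 = 1563129$)
$\frac{U - 32594}{z + \left(-425970 + 813383\right) \left(1044323 + 877201\right)} = \frac{1563129 - 32594}{\frac{1}{3748} + \left(-425970 + 813383\right) \left(1044323 + 877201\right)} = \frac{1530535}{\frac{1}{3748} + 387413 \cdot 1921524} = \frac{1530535}{\frac{1}{3748} + 744423377412} = \frac{1530535}{\frac{2790098818540177}{3748}} = 1530535 \cdot \frac{3748}{2790098818540177} = \frac{5736445180}{2790098818540177}$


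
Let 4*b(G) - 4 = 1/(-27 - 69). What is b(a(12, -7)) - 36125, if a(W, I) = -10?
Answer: -13871617/384 ≈ -36124.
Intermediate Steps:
b(G) = 383/384 (b(G) = 1 + 1/(4*(-27 - 69)) = 1 + (¼)/(-96) = 1 + (¼)*(-1/96) = 1 - 1/384 = 383/384)
b(a(12, -7)) - 36125 = 383/384 - 36125 = -13871617/384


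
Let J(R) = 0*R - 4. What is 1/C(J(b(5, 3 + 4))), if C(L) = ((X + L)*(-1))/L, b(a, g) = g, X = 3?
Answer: -4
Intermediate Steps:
J(R) = -4 (J(R) = 0 - 4 = -4)
C(L) = (-3 - L)/L (C(L) = ((3 + L)*(-1))/L = (-3 - L)/L)
1/C(J(b(5, 3 + 4))) = 1/((-3 - 1*(-4))/(-4)) = 1/(-(-3 + 4)/4) = 1/(-¼*1) = 1/(-¼) = -4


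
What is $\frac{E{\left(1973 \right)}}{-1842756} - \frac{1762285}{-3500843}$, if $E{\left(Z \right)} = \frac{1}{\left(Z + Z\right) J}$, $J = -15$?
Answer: $\frac{192217231832558243}{381846495049400520} \approx 0.50339$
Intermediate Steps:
$E{\left(Z \right)} = - \frac{1}{30 Z}$ ($E{\left(Z \right)} = \frac{1}{\left(Z + Z\right) \left(-15\right)} = \frac{1}{2 Z \left(-15\right)} = \frac{1}{\left(-30\right) Z} = - \frac{1}{30 Z}$)
$\frac{E{\left(1973 \right)}}{-1842756} - \frac{1762285}{-3500843} = \frac{\left(- \frac{1}{30}\right) \frac{1}{1973}}{-1842756} - \frac{1762285}{-3500843} = \left(- \frac{1}{30}\right) \frac{1}{1973} \left(- \frac{1}{1842756}\right) - - \frac{1762285}{3500843} = \left(- \frac{1}{59190}\right) \left(- \frac{1}{1842756}\right) + \frac{1762285}{3500843} = \frac{1}{109072727640} + \frac{1762285}{3500843} = \frac{192217231832558243}{381846495049400520}$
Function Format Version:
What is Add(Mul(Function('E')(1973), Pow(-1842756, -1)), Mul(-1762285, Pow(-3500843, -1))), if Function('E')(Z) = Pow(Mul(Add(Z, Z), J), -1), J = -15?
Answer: Rational(192217231832558243, 381846495049400520) ≈ 0.50339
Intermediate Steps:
Function('E')(Z) = Mul(Rational(-1, 30), Pow(Z, -1)) (Function('E')(Z) = Pow(Mul(Add(Z, Z), -15), -1) = Pow(Mul(Mul(2, Z), -15), -1) = Pow(Mul(-30, Z), -1) = Mul(Rational(-1, 30), Pow(Z, -1)))
Add(Mul(Function('E')(1973), Pow(-1842756, -1)), Mul(-1762285, Pow(-3500843, -1))) = Add(Mul(Mul(Rational(-1, 30), Pow(1973, -1)), Pow(-1842756, -1)), Mul(-1762285, Pow(-3500843, -1))) = Add(Mul(Mul(Rational(-1, 30), Rational(1, 1973)), Rational(-1, 1842756)), Mul(-1762285, Rational(-1, 3500843))) = Add(Mul(Rational(-1, 59190), Rational(-1, 1842756)), Rational(1762285, 3500843)) = Add(Rational(1, 109072727640), Rational(1762285, 3500843)) = Rational(192217231832558243, 381846495049400520)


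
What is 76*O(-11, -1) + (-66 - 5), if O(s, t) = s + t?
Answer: -983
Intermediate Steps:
76*O(-11, -1) + (-66 - 5) = 76*(-11 - 1) + (-66 - 5) = 76*(-12) - 71 = -912 - 71 = -983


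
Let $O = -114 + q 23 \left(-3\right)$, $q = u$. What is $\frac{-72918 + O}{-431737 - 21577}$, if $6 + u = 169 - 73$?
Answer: $\frac{39621}{226657} \approx 0.17481$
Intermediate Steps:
$u = 90$ ($u = -6 + \left(169 - 73\right) = -6 + 96 = 90$)
$q = 90$
$O = -6324$ ($O = -114 + 90 \cdot 23 \left(-3\right) = -114 + 90 \left(-69\right) = -114 - 6210 = -6324$)
$\frac{-72918 + O}{-431737 - 21577} = \frac{-72918 - 6324}{-431737 - 21577} = - \frac{79242}{-453314} = \left(-79242\right) \left(- \frac{1}{453314}\right) = \frac{39621}{226657}$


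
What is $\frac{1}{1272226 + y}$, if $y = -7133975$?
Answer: $- \frac{1}{5861749} \approx -1.706 \cdot 10^{-7}$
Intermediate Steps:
$\frac{1}{1272226 + y} = \frac{1}{1272226 - 7133975} = \frac{1}{-5861749} = - \frac{1}{5861749}$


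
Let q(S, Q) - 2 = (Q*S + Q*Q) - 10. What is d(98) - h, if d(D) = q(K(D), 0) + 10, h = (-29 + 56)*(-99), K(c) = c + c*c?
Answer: 2675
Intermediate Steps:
K(c) = c + c²
q(S, Q) = -8 + Q² + Q*S (q(S, Q) = 2 + ((Q*S + Q*Q) - 10) = 2 + ((Q*S + Q²) - 10) = 2 + ((Q² + Q*S) - 10) = 2 + (-10 + Q² + Q*S) = -8 + Q² + Q*S)
h = -2673 (h = 27*(-99) = -2673)
d(D) = 2 (d(D) = (-8 + 0² + 0*(D*(1 + D))) + 10 = (-8 + 0 + 0) + 10 = -8 + 10 = 2)
d(98) - h = 2 - 1*(-2673) = 2 + 2673 = 2675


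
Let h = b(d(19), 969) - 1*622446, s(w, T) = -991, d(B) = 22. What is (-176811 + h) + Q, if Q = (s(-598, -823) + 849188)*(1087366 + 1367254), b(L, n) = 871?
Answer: 2082000521754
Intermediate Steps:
Q = 2082001320140 (Q = (-991 + 849188)*(1087366 + 1367254) = 848197*2454620 = 2082001320140)
h = -621575 (h = 871 - 1*622446 = 871 - 622446 = -621575)
(-176811 + h) + Q = (-176811 - 621575) + 2082001320140 = -798386 + 2082001320140 = 2082000521754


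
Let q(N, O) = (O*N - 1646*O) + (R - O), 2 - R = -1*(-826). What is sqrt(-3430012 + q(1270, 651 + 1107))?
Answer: I*sqrt(4093602) ≈ 2023.3*I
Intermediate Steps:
R = -824 (R = 2 - (-1)*(-826) = 2 - 1*826 = 2 - 826 = -824)
q(N, O) = -824 - 1647*O + N*O (q(N, O) = (O*N - 1646*O) + (-824 - O) = (N*O - 1646*O) + (-824 - O) = (-1646*O + N*O) + (-824 - O) = -824 - 1647*O + N*O)
sqrt(-3430012 + q(1270, 651 + 1107)) = sqrt(-3430012 + (-824 - 1647*(651 + 1107) + 1270*(651 + 1107))) = sqrt(-3430012 + (-824 - 1647*1758 + 1270*1758)) = sqrt(-3430012 + (-824 - 2895426 + 2232660)) = sqrt(-3430012 - 663590) = sqrt(-4093602) = I*sqrt(4093602)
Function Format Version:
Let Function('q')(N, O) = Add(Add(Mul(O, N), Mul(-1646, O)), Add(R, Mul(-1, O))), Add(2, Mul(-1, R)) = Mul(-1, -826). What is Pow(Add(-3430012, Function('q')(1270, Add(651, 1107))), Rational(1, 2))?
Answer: Mul(I, Pow(4093602, Rational(1, 2))) ≈ Mul(2023.3, I)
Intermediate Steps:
R = -824 (R = Add(2, Mul(-1, Mul(-1, -826))) = Add(2, Mul(-1, 826)) = Add(2, -826) = -824)
Function('q')(N, O) = Add(-824, Mul(-1647, O), Mul(N, O)) (Function('q')(N, O) = Add(Add(Mul(O, N), Mul(-1646, O)), Add(-824, Mul(-1, O))) = Add(Add(Mul(N, O), Mul(-1646, O)), Add(-824, Mul(-1, O))) = Add(Add(Mul(-1646, O), Mul(N, O)), Add(-824, Mul(-1, O))) = Add(-824, Mul(-1647, O), Mul(N, O)))
Pow(Add(-3430012, Function('q')(1270, Add(651, 1107))), Rational(1, 2)) = Pow(Add(-3430012, Add(-824, Mul(-1647, Add(651, 1107)), Mul(1270, Add(651, 1107)))), Rational(1, 2)) = Pow(Add(-3430012, Add(-824, Mul(-1647, 1758), Mul(1270, 1758))), Rational(1, 2)) = Pow(Add(-3430012, Add(-824, -2895426, 2232660)), Rational(1, 2)) = Pow(Add(-3430012, -663590), Rational(1, 2)) = Pow(-4093602, Rational(1, 2)) = Mul(I, Pow(4093602, Rational(1, 2)))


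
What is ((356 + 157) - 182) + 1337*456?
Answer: 610003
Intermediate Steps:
((356 + 157) - 182) + 1337*456 = (513 - 182) + 609672 = 331 + 609672 = 610003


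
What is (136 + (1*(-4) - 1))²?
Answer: 17161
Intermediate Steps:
(136 + (1*(-4) - 1))² = (136 + (-4 - 1))² = (136 - 5)² = 131² = 17161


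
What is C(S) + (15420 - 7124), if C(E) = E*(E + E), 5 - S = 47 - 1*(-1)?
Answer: 11994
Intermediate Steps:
S = -43 (S = 5 - (47 - 1*(-1)) = 5 - (47 + 1) = 5 - 1*48 = 5 - 48 = -43)
C(E) = 2*E**2 (C(E) = E*(2*E) = 2*E**2)
C(S) + (15420 - 7124) = 2*(-43)**2 + (15420 - 7124) = 2*1849 + 8296 = 3698 + 8296 = 11994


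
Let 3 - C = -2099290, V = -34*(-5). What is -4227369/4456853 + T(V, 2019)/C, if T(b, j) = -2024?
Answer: -8883506820589/9356240304929 ≈ -0.94947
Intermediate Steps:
V = 170
C = 2099293 (C = 3 - 1*(-2099290) = 3 + 2099290 = 2099293)
-4227369/4456853 + T(V, 2019)/C = -4227369/4456853 - 2024/2099293 = -8883506820589/9356240304929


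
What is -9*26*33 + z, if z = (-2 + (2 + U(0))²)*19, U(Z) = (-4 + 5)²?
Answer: -7589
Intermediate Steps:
U(Z) = 1 (U(Z) = 1² = 1)
z = 133 (z = (-2 + (2 + 1)²)*19 = (-2 + 3²)*19 = (-2 + 9)*19 = 7*19 = 133)
-9*26*33 + z = -9*26*33 + 133 = -234*33 + 133 = -7722 + 133 = -7589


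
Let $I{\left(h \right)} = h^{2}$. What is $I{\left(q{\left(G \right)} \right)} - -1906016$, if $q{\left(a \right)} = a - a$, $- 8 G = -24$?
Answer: $1906016$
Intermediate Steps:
$G = 3$ ($G = \left(- \frac{1}{8}\right) \left(-24\right) = 3$)
$q{\left(a \right)} = 0$
$I{\left(q{\left(G \right)} \right)} - -1906016 = 0^{2} - -1906016 = 0 + 1906016 = 1906016$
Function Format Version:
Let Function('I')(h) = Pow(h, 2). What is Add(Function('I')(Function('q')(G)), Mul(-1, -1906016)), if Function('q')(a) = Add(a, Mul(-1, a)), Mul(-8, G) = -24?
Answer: 1906016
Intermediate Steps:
G = 3 (G = Mul(Rational(-1, 8), -24) = 3)
Function('q')(a) = 0
Add(Function('I')(Function('q')(G)), Mul(-1, -1906016)) = Add(Pow(0, 2), Mul(-1, -1906016)) = Add(0, 1906016) = 1906016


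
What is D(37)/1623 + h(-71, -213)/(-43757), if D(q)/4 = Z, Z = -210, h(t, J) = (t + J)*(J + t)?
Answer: -55886856/23672537 ≈ -2.3608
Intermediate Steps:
h(t, J) = (J + t)² (h(t, J) = (J + t)*(J + t) = (J + t)²)
D(q) = -840 (D(q) = 4*(-210) = -840)
D(37)/1623 + h(-71, -213)/(-43757) = -840/1623 + (-213 - 71)²/(-43757) = -840*1/1623 + (-284)²*(-1/43757) = -280/541 + 80656*(-1/43757) = -280/541 - 80656/43757 = -55886856/23672537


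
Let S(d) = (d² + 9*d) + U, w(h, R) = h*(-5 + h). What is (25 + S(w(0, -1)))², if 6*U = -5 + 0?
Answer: 21025/36 ≈ 584.03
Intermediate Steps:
U = -⅚ (U = (-5 + 0)/6 = (⅙)*(-5) = -⅚ ≈ -0.83333)
S(d) = -⅚ + d² + 9*d (S(d) = (d² + 9*d) - ⅚ = -⅚ + d² + 9*d)
(25 + S(w(0, -1)))² = (25 + (-⅚ + (0*(-5 + 0))² + 9*(0*(-5 + 0))))² = (25 + (-⅚ + (0*(-5))² + 9*(0*(-5))))² = (25 + (-⅚ + 0² + 9*0))² = (25 + (-⅚ + 0 + 0))² = (25 - ⅚)² = (145/6)² = 21025/36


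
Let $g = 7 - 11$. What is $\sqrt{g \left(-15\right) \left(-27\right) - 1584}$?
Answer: $6 i \sqrt{89} \approx 56.604 i$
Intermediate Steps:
$g = -4$ ($g = 7 - 11 = -4$)
$\sqrt{g \left(-15\right) \left(-27\right) - 1584} = \sqrt{\left(-4\right) \left(-15\right) \left(-27\right) - 1584} = \sqrt{60 \left(-27\right) - 1584} = \sqrt{-1620 - 1584} = \sqrt{-3204} = 6 i \sqrt{89}$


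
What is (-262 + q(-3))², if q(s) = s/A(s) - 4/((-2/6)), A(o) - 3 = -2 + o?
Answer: 247009/4 ≈ 61752.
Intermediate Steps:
A(o) = 1 + o (A(o) = 3 + (-2 + o) = 1 + o)
q(s) = 12 + s/(1 + s) (q(s) = s/(1 + s) - 4/((-2/6)) = s/(1 + s) - 4/((-2*⅙)) = s/(1 + s) - 4/(-⅓) = s/(1 + s) - 4*(-3) = s/(1 + s) + 12 = 12 + s/(1 + s))
(-262 + q(-3))² = (-262 + (12 + 13*(-3))/(1 - 3))² = (-262 + (12 - 39)/(-2))² = (-262 - ½*(-27))² = (-262 + 27/2)² = (-497/2)² = 247009/4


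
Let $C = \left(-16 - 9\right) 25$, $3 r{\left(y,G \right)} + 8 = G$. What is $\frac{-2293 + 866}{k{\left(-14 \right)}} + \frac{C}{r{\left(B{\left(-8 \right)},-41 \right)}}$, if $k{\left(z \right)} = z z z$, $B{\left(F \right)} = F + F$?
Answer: $\frac{106427}{2744} \approx 38.785$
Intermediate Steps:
$B{\left(F \right)} = 2 F$
$r{\left(y,G \right)} = - \frac{8}{3} + \frac{G}{3}$
$C = -625$ ($C = \left(-25\right) 25 = -625$)
$k{\left(z \right)} = z^{3}$ ($k{\left(z \right)} = z^{2} z = z^{3}$)
$\frac{-2293 + 866}{k{\left(-14 \right)}} + \frac{C}{r{\left(B{\left(-8 \right)},-41 \right)}} = \frac{-2293 + 866}{\left(-14\right)^{3}} - \frac{625}{- \frac{8}{3} + \frac{1}{3} \left(-41\right)} = - \frac{1427}{-2744} - \frac{625}{- \frac{8}{3} - \frac{41}{3}} = \left(-1427\right) \left(- \frac{1}{2744}\right) - \frac{625}{- \frac{49}{3}} = \frac{1427}{2744} - - \frac{1875}{49} = \frac{1427}{2744} + \frac{1875}{49} = \frac{106427}{2744}$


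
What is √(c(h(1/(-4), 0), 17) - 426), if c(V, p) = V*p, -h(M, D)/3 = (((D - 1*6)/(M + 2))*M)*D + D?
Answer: I*√426 ≈ 20.64*I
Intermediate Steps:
h(M, D) = -3*D - 3*D*M*(-6 + D)/(2 + M) (h(M, D) = -3*((((D - 1*6)/(M + 2))*M)*D + D) = -3*((((D - 6)/(2 + M))*M)*D + D) = -3*((((-6 + D)/(2 + M))*M)*D + D) = -3*((M*(-6 + D)/(2 + M))*D + D) = -3*(D*M*(-6 + D)/(2 + M) + D) = -3*(D + D*M*(-6 + D)/(2 + M)) = -3*D - 3*D*M*(-6 + D)/(2 + M))
√(c(h(1/(-4), 0), 17) - 426) = √((3*0*(-2 + 5/(-4) - 1*0/(-4))/(2 + 1/(-4)))*17 - 426) = √((3*0*(-2 + 5*(-¼) - 1*0*(-¼))/(2 - ¼))*17 - 426) = √((3*0*(-2 - 5/4 + 0)/(7/4))*17 - 426) = √((3*0*(4/7)*(-13/4))*17 - 426) = √(0*17 - 426) = √(0 - 426) = √(-426) = I*√426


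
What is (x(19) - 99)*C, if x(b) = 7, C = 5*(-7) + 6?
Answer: 2668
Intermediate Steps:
C = -29 (C = -35 + 6 = -29)
(x(19) - 99)*C = (7 - 99)*(-29) = -92*(-29) = 2668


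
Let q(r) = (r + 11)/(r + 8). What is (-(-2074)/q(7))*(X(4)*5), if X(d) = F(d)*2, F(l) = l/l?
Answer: 51850/3 ≈ 17283.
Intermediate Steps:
F(l) = 1
q(r) = (11 + r)/(8 + r)
X(d) = 2 (X(d) = 1*2 = 2)
(-(-2074)/q(7))*(X(4)*5) = (-(-2074)/((11 + 7)/(8 + 7)))*(2*5) = -(-2074)/(18/15)*10 = -(-2074)/((1/15)*18)*10 = -(-2074)/6/5*10 = -(-2074)*5/6*10 = -34*(-305/6)*10 = (5185/3)*10 = 51850/3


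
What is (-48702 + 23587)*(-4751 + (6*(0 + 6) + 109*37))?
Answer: 17128430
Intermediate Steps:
(-48702 + 23587)*(-4751 + (6*(0 + 6) + 109*37)) = -25115*(-4751 + (6*6 + 4033)) = -25115*(-4751 + (36 + 4033)) = -25115*(-4751 + 4069) = -25115*(-682) = 17128430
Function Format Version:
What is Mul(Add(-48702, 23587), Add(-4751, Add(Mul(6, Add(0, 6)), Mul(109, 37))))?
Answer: 17128430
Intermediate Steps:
Mul(Add(-48702, 23587), Add(-4751, Add(Mul(6, Add(0, 6)), Mul(109, 37)))) = Mul(-25115, Add(-4751, Add(Mul(6, 6), 4033))) = Mul(-25115, Add(-4751, Add(36, 4033))) = Mul(-25115, Add(-4751, 4069)) = Mul(-25115, -682) = 17128430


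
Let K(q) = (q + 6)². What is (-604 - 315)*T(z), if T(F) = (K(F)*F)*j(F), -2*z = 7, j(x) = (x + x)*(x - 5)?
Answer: 19138175/16 ≈ 1.1961e+6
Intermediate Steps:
j(x) = 2*x*(-5 + x) (j(x) = (2*x)*(-5 + x) = 2*x*(-5 + x))
z = -7/2 (z = -½*7 = -7/2 ≈ -3.5000)
K(q) = (6 + q)²
T(F) = 2*F²*(6 + F)²*(-5 + F) (T(F) = ((6 + F)²*F)*(2*F*(-5 + F)) = (F*(6 + F)²)*(2*F*(-5 + F)) = 2*F²*(6 + F)²*(-5 + F))
(-604 - 315)*T(z) = (-604 - 315)*(2*(-7/2)²*(6 - 7/2)²*(-5 - 7/2)) = -1838*49*(5/2)²*(-17)/(4*2) = -1838*49*25*(-17)/(4*4*2) = -919*(-20825/16) = 19138175/16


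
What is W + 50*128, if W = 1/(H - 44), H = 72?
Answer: 179201/28 ≈ 6400.0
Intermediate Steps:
W = 1/28 (W = 1/(72 - 44) = 1/28 ≈ 0.035714)
W + 50*128 = 1/28 + 50*128 = 1/28 + 6400 = 179201/28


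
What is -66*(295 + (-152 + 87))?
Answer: -15180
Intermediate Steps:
-66*(295 + (-152 + 87)) = -66*(295 - 65) = -66*230 = -15180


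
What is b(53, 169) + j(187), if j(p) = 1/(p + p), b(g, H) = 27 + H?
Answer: 73305/374 ≈ 196.00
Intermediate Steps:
j(p) = 1/(2*p)
b(53, 169) + j(187) = (27 + 169) + (½)/187 = 196 + (½)*(1/187) = 196 + 1/374 = 73305/374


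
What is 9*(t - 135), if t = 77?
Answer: -522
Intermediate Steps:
9*(t - 135) = 9*(77 - 135) = 9*(-58) = -522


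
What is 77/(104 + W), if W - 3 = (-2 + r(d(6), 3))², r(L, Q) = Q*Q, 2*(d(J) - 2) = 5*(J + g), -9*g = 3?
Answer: 77/156 ≈ 0.49359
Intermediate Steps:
g = -⅓ (g = -⅑*3 = -⅓ ≈ -0.33333)
d(J) = 7/6 + 5*J/2 (d(J) = 2 + (5*(J - ⅓))/2 = 2 + (5*(-⅓ + J))/2 = 2 + (-5/3 + 5*J)/2 = 2 + (-⅚ + 5*J/2) = 7/6 + 5*J/2)
r(L, Q) = Q²
W = 52 (W = 3 + (-2 + 3²)² = 3 + (-2 + 9)² = 3 + 7² = 3 + 49 = 52)
77/(104 + W) = 77/(104 + 52) = 77/156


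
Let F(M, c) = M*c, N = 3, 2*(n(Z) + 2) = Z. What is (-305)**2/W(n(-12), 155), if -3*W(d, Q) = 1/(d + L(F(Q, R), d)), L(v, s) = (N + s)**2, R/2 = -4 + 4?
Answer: -4744275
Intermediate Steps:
R = 0 (R = 2*(-4 + 4) = 2*0 = 0)
n(Z) = -2 + Z/2
L(v, s) = (3 + s)**2
W(d, Q) = -1/(3*(d + (3 + d)**2))
(-305)**2/W(n(-12), 155) = (-305)**2/((-1/(3*(-2 + (1/2)*(-12)) + 3*(3 + (-2 + (1/2)*(-12)))**2))) = 93025/((-1/(3*(-2 - 6) + 3*(3 + (-2 - 6))**2))) = 93025/((-1/(3*(-8) + 3*(3 - 8)**2))) = 93025/((-1/(-24 + 3*(-5)**2))) = 93025/((-1/(-24 + 3*25))) = 93025/((-1/(-24 + 75))) = 93025/((-1/51)) = 93025/((-1*1/51)) = 93025/(-1/51) = 93025*(-51) = -4744275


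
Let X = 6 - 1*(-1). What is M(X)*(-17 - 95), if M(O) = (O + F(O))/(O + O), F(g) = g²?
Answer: -448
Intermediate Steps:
X = 7 (X = 6 + 1 = 7)
M(O) = (O + O²)/(2*O) (M(O) = (O + O²)/(O + O) = (O + O²)/((2*O)) = (O + O²)*(1/(2*O)) = (O + O²)/(2*O))
M(X)*(-17 - 95) = (½ + (½)*7)*(-17 - 95) = (½ + 7/2)*(-112) = 4*(-112) = -448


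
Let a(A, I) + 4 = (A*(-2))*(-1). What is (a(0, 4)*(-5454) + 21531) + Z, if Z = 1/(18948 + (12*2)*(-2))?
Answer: 819258301/18900 ≈ 43347.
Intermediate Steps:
a(A, I) = -4 + 2*A (a(A, I) = -4 + (A*(-2))*(-1) = -4 - 2*A*(-1) = -4 + 2*A)
Z = 1/18900 (Z = 1/(18948 + 24*(-2)) = 1/(18948 - 48) = 1/18900 ≈ 5.2910e-5)
(a(0, 4)*(-5454) + 21531) + Z = ((-4 + 2*0)*(-5454) + 21531) + 1/18900 = ((-4 + 0)*(-5454) + 21531) + 1/18900 = (-4*(-5454) + 21531) + 1/18900 = (21816 + 21531) + 1/18900 = 43347 + 1/18900 = 819258301/18900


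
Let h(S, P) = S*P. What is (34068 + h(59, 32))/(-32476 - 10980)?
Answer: -8989/10864 ≈ -0.82741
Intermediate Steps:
h(S, P) = P*S
(34068 + h(59, 32))/(-32476 - 10980) = (34068 + 32*59)/(-32476 - 10980) = (34068 + 1888)/(-43456) = 35956*(-1/43456) = -8989/10864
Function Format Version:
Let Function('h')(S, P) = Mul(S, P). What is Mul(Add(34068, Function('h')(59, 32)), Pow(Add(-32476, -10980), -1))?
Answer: Rational(-8989, 10864) ≈ -0.82741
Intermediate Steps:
Function('h')(S, P) = Mul(P, S)
Mul(Add(34068, Function('h')(59, 32)), Pow(Add(-32476, -10980), -1)) = Mul(Add(34068, Mul(32, 59)), Pow(Add(-32476, -10980), -1)) = Mul(Add(34068, 1888), Pow(-43456, -1)) = Mul(35956, Rational(-1, 43456)) = Rational(-8989, 10864)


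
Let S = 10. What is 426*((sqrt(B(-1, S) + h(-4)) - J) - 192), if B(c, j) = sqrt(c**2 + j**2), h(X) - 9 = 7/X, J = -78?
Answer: -48564 + 213*sqrt(29 + 4*sqrt(101)) ≈ -46792.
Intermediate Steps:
h(X) = 9 + 7/X
426*((sqrt(B(-1, S) + h(-4)) - J) - 192) = 426*((sqrt(sqrt((-1)**2 + 10**2) + (9 + 7/(-4))) - 1*(-78)) - 192) = 426*((sqrt(sqrt(1 + 100) + (9 + 7*(-1/4))) + 78) - 192) = 426*((sqrt(sqrt(101) + (9 - 7/4)) + 78) - 192) = 426*((sqrt(sqrt(101) + 29/4) + 78) - 192) = 426*((sqrt(29/4 + sqrt(101)) + 78) - 192) = 426*((78 + sqrt(29/4 + sqrt(101))) - 192) = 426*(-114 + sqrt(29/4 + sqrt(101))) = -48564 + 426*sqrt(29/4 + sqrt(101))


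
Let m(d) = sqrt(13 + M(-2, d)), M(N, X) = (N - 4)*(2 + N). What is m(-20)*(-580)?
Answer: -580*sqrt(13) ≈ -2091.2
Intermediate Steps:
M(N, X) = (-4 + N)*(2 + N)
m(d) = sqrt(13) (m(d) = sqrt(13 + (-8 + (-2)**2 - 2*(-2))) = sqrt(13 + (-8 + 4 + 4)) = sqrt(13 + 0) = sqrt(13))
m(-20)*(-580) = sqrt(13)*(-580) = -580*sqrt(13)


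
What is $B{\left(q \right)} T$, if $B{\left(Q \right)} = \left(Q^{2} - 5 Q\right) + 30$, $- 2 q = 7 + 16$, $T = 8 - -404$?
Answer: $90537$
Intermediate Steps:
$T = 412$ ($T = 8 + 404 = 412$)
$q = - \frac{23}{2}$ ($q = - \frac{7 + 16}{2} = \left(- \frac{1}{2}\right) 23 = - \frac{23}{2} \approx -11.5$)
$B{\left(Q \right)} = 30 + Q^{2} - 5 Q$
$B{\left(q \right)} T = \left(30 + \left(- \frac{23}{2}\right)^{2} - - \frac{115}{2}\right) 412 = \left(30 + \frac{529}{4} + \frac{115}{2}\right) 412 = \frac{879}{4} \cdot 412 = 90537$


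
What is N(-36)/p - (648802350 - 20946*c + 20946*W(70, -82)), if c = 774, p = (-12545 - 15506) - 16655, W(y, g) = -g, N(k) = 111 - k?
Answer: -9452453613685/14902 ≈ -6.3431e+8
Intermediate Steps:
p = -44706 (p = -28051 - 16655 = -44706)
N(-36)/p - (648802350 - 20946*c + 20946*W(70, -82)) = (111 - 1*(-36))/(-44706) - 20946/(1/((-1*(-82) - 1*774) + 30975)) = (111 + 36)*(-1/44706) - 20946/(1/((82 - 774) + 30975)) = 147*(-1/44706) - 20946/(1/(-692 + 30975)) = -49/14902 - 20946/(1/30283) = -49/14902 - 20946/1/30283 = -49/14902 - 20946*30283 = -49/14902 - 634307718 = -9452453613685/14902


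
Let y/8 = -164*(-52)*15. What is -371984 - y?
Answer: -1395344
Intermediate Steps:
y = 1023360 (y = 8*(-164*(-52)*15) = 8*(8528*15) = 8*127920 = 1023360)
-371984 - y = -371984 - 1*1023360 = -371984 - 1023360 = -1395344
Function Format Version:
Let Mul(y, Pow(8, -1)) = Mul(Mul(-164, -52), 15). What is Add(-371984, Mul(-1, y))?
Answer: -1395344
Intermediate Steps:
y = 1023360 (y = Mul(8, Mul(Mul(-164, -52), 15)) = Mul(8, Mul(8528, 15)) = Mul(8, 127920) = 1023360)
Add(-371984, Mul(-1, y)) = Add(-371984, Mul(-1, 1023360)) = Add(-371984, -1023360) = -1395344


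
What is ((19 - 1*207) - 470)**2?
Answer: 432964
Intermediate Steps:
((19 - 1*207) - 470)**2 = ((19 - 207) - 470)**2 = (-188 - 470)**2 = (-658)**2 = 432964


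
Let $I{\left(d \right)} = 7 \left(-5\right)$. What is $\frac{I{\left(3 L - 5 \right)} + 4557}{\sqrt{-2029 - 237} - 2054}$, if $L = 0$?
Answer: $- \frac{663442}{301513} - \frac{323 i \sqrt{2266}}{301513} \approx -2.2004 - 0.050995 i$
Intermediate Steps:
$I{\left(d \right)} = -35$
$\frac{I{\left(3 L - 5 \right)} + 4557}{\sqrt{-2029 - 237} - 2054} = \frac{-35 + 4557}{\sqrt{-2029 - 237} - 2054} = \frac{4522}{\sqrt{-2266} - 2054} = \frac{4522}{i \sqrt{2266} - 2054} = \frac{4522}{-2054 + i \sqrt{2266}}$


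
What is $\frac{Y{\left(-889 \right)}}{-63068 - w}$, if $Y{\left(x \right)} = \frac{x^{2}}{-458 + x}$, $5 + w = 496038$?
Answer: $\frac{790321}{753109047} \approx 0.0010494$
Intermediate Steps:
$w = 496033$ ($w = -5 + 496038 = 496033$)
$Y{\left(x \right)} = \frac{x^{2}}{-458 + x}$
$\frac{Y{\left(-889 \right)}}{-63068 - w} = \frac{\left(-889\right)^{2} \frac{1}{-458 - 889}}{-63068 - 496033} = \frac{790321 \frac{1}{-1347}}{-63068 - 496033} = \frac{790321 \left(- \frac{1}{1347}\right)}{-559101} = \left(- \frac{790321}{1347}\right) \left(- \frac{1}{559101}\right) = \frac{790321}{753109047}$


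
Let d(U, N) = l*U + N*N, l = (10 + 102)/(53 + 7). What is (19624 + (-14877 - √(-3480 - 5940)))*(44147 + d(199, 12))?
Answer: 3180190939/15 - 1339874*I*√2355/15 ≈ 2.1201e+8 - 4.3348e+6*I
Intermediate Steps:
l = 28/15 (l = 112/60 = 112*(1/60) = 28/15 ≈ 1.8667)
d(U, N) = N² + 28*U/15 (d(U, N) = 28*U/15 + N*N = 28*U/15 + N² = N² + 28*U/15)
(19624 + (-14877 - √(-3480 - 5940)))*(44147 + d(199, 12)) = (19624 + (-14877 - √(-3480 - 5940)))*(44147 + (12² + (28/15)*199)) = (19624 + (-14877 - √(-9420)))*(44147 + (144 + 5572/15)) = (19624 + (-14877 - 2*I*√2355))*(44147 + 7732/15) = (19624 + (-14877 - 2*I*√2355))*(669937/15) = (4747 - 2*I*√2355)*(669937/15) = 3180190939/15 - 1339874*I*√2355/15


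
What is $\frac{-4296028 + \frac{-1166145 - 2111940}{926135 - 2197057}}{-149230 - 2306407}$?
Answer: $\frac{5459913219731}{3120923087314} \approx 1.7495$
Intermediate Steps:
$\frac{-4296028 + \frac{-1166145 - 2111940}{926135 - 2197057}}{-149230 - 2306407} = \frac{-4296028 - \frac{3278085}{-1270922}}{-2455637} = \left(-4296028 - - \frac{3278085}{1270922}\right) \left(- \frac{1}{2455637}\right) = \left(-4296028 + \frac{3278085}{1270922}\right) \left(- \frac{1}{2455637}\right) = \left(- \frac{5459913219731}{1270922}\right) \left(- \frac{1}{2455637}\right) = \frac{5459913219731}{3120923087314}$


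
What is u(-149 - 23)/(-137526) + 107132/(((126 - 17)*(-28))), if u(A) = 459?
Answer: -1227903025/34977446 ≈ -35.106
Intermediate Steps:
u(-149 - 23)/(-137526) + 107132/(((126 - 17)*(-28))) = 459/(-137526) + 107132/(((126 - 17)*(-28))) = 459*(-1/137526) + 107132/((109*(-28))) = -153/45842 + 107132/(-3052) = -153/45842 + 107132*(-1/3052) = -153/45842 - 26783/763 = -1227903025/34977446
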